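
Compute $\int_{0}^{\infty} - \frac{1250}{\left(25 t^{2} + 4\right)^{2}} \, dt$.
$- \frac{125 \pi}{16}$

Start from the standard arctangent integral
$$J(a) = \int_{0}^{\infty} - \frac{2}{a^{2} + t^{2}} \, dt = - \frac{\pi}{a}.$$

Differentiating under the integral sign with respect to $a$,
$$\frac{dJ}{da} = \int_{0}^{\infty} \frac{4 a}{\left(a^{2} + t^{2}\right)^{2}} \, dt = \frac{\pi}{a^{2}},$$
so $\int_{0}^{\infty} - \frac{2}{\left(a^{2} + t^{2}\right)^{2}} \, dt = - \frac{\pi}{2 a^{3}}$.

Setting $a = \frac{2}{5}$:
$$I = - \frac{125 \pi}{16}.$$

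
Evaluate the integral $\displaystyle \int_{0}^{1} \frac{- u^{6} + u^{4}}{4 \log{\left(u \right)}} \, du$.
$- \frac{\log{\left(7 \right)}}{4} + \frac{\log{\left(5 \right)}}{4}$

Replace the exponent $6$ by a parameter $a$: let $I(a) = \int_{0}^{1} \frac{u^{4} - u^{a}}{4 \log{\left(u \right)}} \, du$.

Since $\dfrac{\partial}{\partial a}\,u^{a} = u^{a} \ln u$, the $\ln u$ in the denominator cancels and
$$\frac{dI}{da} = \int_{0}^{1} - \frac{1}{4} u^{a} \, du = - \frac{1}{4} \left[\frac{u^{a+1}}{a+1}\right]_0^1 = - \frac{1}{4 a + 4}.$$

Integrating with respect to $a$ gives $I(a) = - \frac{\log{\left(a + 1 \right)}}{4} + \frac{\log{\left(5 \right)}}{4} + C$.

At $a = 4$ the integrand is identically $0$, so $I(4) = 0$. The closed form gives $0$, hence $C = 0$.

Setting $a = 6$:
$$I = - \frac{\log{\left(7 \right)}}{4} + \frac{\log{\left(5 \right)}}{4}.$$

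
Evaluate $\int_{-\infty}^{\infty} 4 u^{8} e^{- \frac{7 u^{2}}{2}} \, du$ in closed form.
$\frac{60 \sqrt{14} \sqrt{\pi}}{2401}$

Consider the simpler parametrised integral
$$J(a) = \int_{-\infty}^{\infty} 4 e^{- a u^{2}} \, du = \frac{4 \sqrt{\pi}}{\sqrt{a}}.$$

Differentiating under the integral sign brings down a factor of $(-u^2)$:
$$\frac{dJ}{da} = \int_{-\infty}^{\infty} - 4 u^{2} e^{- a u^{2}} \, du = - \frac{2 \sqrt{\pi}}{a^{\frac{3}{2}}}.$$

Repeating $4$ times in total — each differentiation brings down another $(-u^2)$ — gives
$$\frac{d^{4}J}{da^{4}} = \int_{-\infty}^{\infty} 4 u^{8} e^{- a u^{2}} \, du = \frac{105 \sqrt{\pi}}{4 a^{\frac{9}{2}}},$$
and the integrand here is exactly the target integrand, so $I = \frac{105 \sqrt{\pi}}{4 a^{\frac{9}{2}}}$.

Setting $a = \frac{7}{2}$:
$$I = \frac{60 \sqrt{14} \sqrt{\pi}}{2401}.$$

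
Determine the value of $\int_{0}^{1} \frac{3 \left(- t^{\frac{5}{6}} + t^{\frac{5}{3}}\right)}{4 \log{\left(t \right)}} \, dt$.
$- \log{\left(\frac{11^{\frac{3}{4}}}{8} \right)}$

Introduce a parameter $a$ in the exponent: let $I(a) = \int_{0}^{1} \frac{3 \left(t^{\frac{5}{3}} - t^{a}\right)}{4 \log{\left(t \right)}} \, dt$.

Since $\dfrac{\partial}{\partial a}\,t^{a} = t^{a} \ln t$, the $\ln t$ in the denominator cancels and
$$\frac{dI}{da} = \int_{0}^{1} - \frac{3}{4} t^{a} \, dt = - \frac{3}{4} \left[\frac{t^{a+1}}{a+1}\right]_0^1 = - \frac{3}{4 a + 4}.$$

Integrating with respect to $a$ gives $I(a) = - \log{\left(\frac{6^{\frac{3}{4}} \left(a + 1\right)^{\frac{3}{4}}}{8} \right)} + C$.

At $a = \frac{5}{3}$ the integrand is identically $0$, so $I(\frac{5}{3}) = 0$. The closed form gives $0$, hence $C = 0$.

Setting $a = \frac{5}{6}$:
$$I = - \log{\left(\frac{11^{\frac{3}{4}}}{8} \right)}.$$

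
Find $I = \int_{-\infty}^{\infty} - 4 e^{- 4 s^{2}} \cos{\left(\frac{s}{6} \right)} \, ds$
$- \frac{2 \sqrt{\pi}}{e^{\frac{1}{576}}}$

Let $b$ denote the cosine frequency and define $I(b) = \int_{-\infty}^{\infty} - 4 e^{- 4 s^{2}} \cos{\left(b s \right)} \, ds$.

Differentiating under the integral sign,
$$I'(b) = \int_{-\infty}^{\infty} 4 s e^{- 4 s^{2}} \sin{\left(b s \right)} \, ds.$$

Integrate $\int_{-\infty}^{\infty} s \sin(b s)\, e^{- 4 s^{2}}\, ds$ by parts with $u = \sin(b s)$ and $dv = s\, e^{- 4 s^{2}}\, ds$, giving $v = - \frac{e^{- 4 s^{2}}}{8}$. The boundary term vanishes and
$$\int_{-\infty}^{\infty} s \sin(b s)\, e^{- 4 s^{2}}\, ds = \frac{b}{8} \int_{-\infty}^{\infty} \cos(b s)\, e^{- 4 s^{2}}\, ds,$$
so $I'(b) = - \frac{b}{8}\, I(b)$.

This is a separable first-order ODE; solving with the initial condition $I(0) = \int_{-\infty}^{\infty} - 4 e^{- 4 s^{2}}\,ds = - 2 \sqrt{\pi}$ gives
$$I(b) = - 2 \sqrt{\pi} e^{- \frac{b^{2}}{16}}.$$

Setting $b = \frac{1}{6}$:
$$I = - \frac{2 \sqrt{\pi}}{e^{\frac{1}{576}}}.$$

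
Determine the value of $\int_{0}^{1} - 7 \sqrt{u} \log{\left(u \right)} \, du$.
$\frac{28}{9}$

Start from the elementary integral
$$J(a) = \int_{0}^{1} - 7 u^{a} \, du = - \frac{7}{a + 1}.$$

Differentiating under the integral sign brings down a factor of $\ln u$:
$$\frac{dJ}{da} = \int_{0}^{1} - 7 u^{a} \log{\left(u \right)} \, du = \frac{7}{\left(a + 1\right)^{2}}.$$

The integral on the left is $I$, so $I = \frac{7}{\left(a + 1\right)^{2}}$.

Setting $a = \frac{1}{2}$:
$$I = \frac{28}{9}.$$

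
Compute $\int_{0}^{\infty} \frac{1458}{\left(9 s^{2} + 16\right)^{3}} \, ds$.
$\frac{729 \pi}{8192}$

Recall the elementary integral
$$J(a) = \int_{0}^{\infty} \frac{2}{a^{2} + s^{2}} \, ds = \frac{\pi}{a}.$$

Differentiating under the integral sign with respect to $a$,
$$\frac{dJ}{da} = \int_{0}^{\infty} - \frac{4 a}{\left(a^{2} + s^{2}\right)^{2}} \, ds = - \frac{\pi}{a^{2}},$$
so $\int_{0}^{\infty} \frac{2}{\left(a^{2} + s^{2}\right)^{2}} \, ds = \frac{\pi}{2 a^{3}}$.

Repeating — each differentiation of $1/(s^2+a^2)^j$ produces $-2ja/(s^2+a^2)^{j+1}$ — and dividing through by $-2ja$ at each step yields, after $2$ differentiations in total,
$$\int_{0}^{\infty} \frac{2}{\left(a^{2} + s^{2}\right)^{3}} \, ds = \frac{3 \pi}{8 a^{5}}.$$

Setting $a = \frac{4}{3}$:
$$I = \frac{729 \pi}{8192}.$$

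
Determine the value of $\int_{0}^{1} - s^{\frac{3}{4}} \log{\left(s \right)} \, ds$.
$\frac{16}{49}$

Start from the elementary integral
$$J(a) = \int_{0}^{1} - s^{a} \, ds = - \frac{1}{a + 1}.$$

Differentiating under the integral sign brings down a factor of $\ln s$:
$$\frac{dJ}{da} = \int_{0}^{1} - s^{a} \log{\left(s \right)} \, ds = \frac{1}{\left(a + 1\right)^{2}}.$$

The integral on the left is $I$, so $I = \frac{1}{\left(a + 1\right)^{2}}$.

Setting $a = \frac{3}{4}$:
$$I = \frac{16}{49}.$$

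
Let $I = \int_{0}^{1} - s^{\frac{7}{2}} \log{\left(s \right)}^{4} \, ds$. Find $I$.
$- \frac{256}{19683}$

Start from the elementary integral
$$J(a) = \int_{0}^{1} - s^{a} \, ds = - \frac{1}{a + 1}.$$

Differentiating under the integral sign brings down a factor of $\ln s$:
$$\frac{dJ}{da} = \int_{0}^{1} - s^{a} \log{\left(s \right)} \, ds = \frac{1}{\left(a + 1\right)^{2}}.$$

Repeating $4$ times in total — each differentiation brings down another $\ln s$ — gives
$$\frac{d^{4}J}{da^{4}} = \int_{0}^{1} - s^{a} \log{\left(s \right)}^{4} \, ds = - \frac{24}{\left(a + 1\right)^{5}},$$
and the integrand here is exactly the target integrand, so $I = - \frac{24}{\left(a + 1\right)^{5}}$.

Setting $a = \frac{7}{2}$:
$$I = - \frac{256}{19683}.$$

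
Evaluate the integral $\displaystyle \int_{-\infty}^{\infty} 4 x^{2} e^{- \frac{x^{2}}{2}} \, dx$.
$4 \sqrt{2} \sqrt{\pi}$

Start from the elementary integral
$$J(a) = \int_{-\infty}^{\infty} 4 e^{- a x^{2}} \, dx = \frac{4 \sqrt{\pi}}{\sqrt{a}}.$$

Differentiating under the integral sign brings down a factor of $(-x^2)$:
$$\frac{dJ}{da} = \int_{-\infty}^{\infty} - 4 x^{2} e^{- a x^{2}} \, dx = - \frac{2 \sqrt{\pi}}{a^{\frac{3}{2}}}.$$

The integral on the left is $-I$, so $I = \frac{2 \sqrt{\pi}}{a^{\frac{3}{2}}}$.

Setting $a = \frac{1}{2}$:
$$I = 4 \sqrt{2} \sqrt{\pi}.$$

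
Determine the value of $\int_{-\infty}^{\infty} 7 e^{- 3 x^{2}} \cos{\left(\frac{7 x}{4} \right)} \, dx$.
$\frac{7 \sqrt{3} \sqrt{\pi}}{3 e^{\frac{49}{192}}}$

Treat the cosine frequency as a parameter and define $I(b) = \int_{-\infty}^{\infty} 7 e^{- 3 x^{2}} \cos{\left(b x \right)} \, dx$.

Differentiating under the integral sign,
$$I'(b) = \int_{-\infty}^{\infty} - 7 x e^{- 3 x^{2}} \sin{\left(b x \right)} \, dx.$$

Integrate $\int_{-\infty}^{\infty} x \sin(b x)\, e^{- 3 x^{2}}\, dx$ by parts with $u = \sin(b x)$ and $dv = x\, e^{- 3 x^{2}}\, dx$, giving $v = - \frac{e^{- 3 x^{2}}}{6}$. The boundary term vanishes and
$$\int_{-\infty}^{\infty} x \sin(b x)\, e^{- 3 x^{2}}\, dx = \frac{b}{6} \int_{-\infty}^{\infty} \cos(b x)\, e^{- 3 x^{2}}\, dx,$$
so $I'(b) = - \frac{b}{6}\, I(b)$.

This is a separable first-order ODE; solving with the initial condition $I(0) = \int_{-\infty}^{\infty} 7 e^{- 3 x^{2}}\,dx = \frac{7 \sqrt{3} \sqrt{\pi}}{3}$ gives
$$I(b) = \frac{7 \sqrt{3} \sqrt{\pi} e^{- \frac{b^{2}}{12}}}{3}.$$

Setting $b = \frac{7}{4}$:
$$I = \frac{7 \sqrt{3} \sqrt{\pi}}{3 e^{\frac{49}{192}}}.$$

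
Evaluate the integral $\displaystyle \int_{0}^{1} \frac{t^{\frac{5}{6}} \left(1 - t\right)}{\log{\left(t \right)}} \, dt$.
$\log{\left(\frac{11}{17} \right)}$

Consider the one-parameter family: let $I(a) = \int_{0}^{1} \frac{- t^{\frac{11}{6}} + t^{a}}{\log{\left(t \right)}} \, dt$.

Since $\dfrac{\partial}{\partial a}\,t^{a} = t^{a} \ln t$, the $\ln t$ in the denominator cancels and
$$\frac{dI}{da} = \int_{0}^{1} t^{a} \, dt = \left[\frac{t^{a+1}}{a+1}\right]_0^1 = \frac{1}{a + 1}.$$

Integrating with respect to $a$ gives $I(a) = \log{\left(\frac{6 a}{17} + \frac{6}{17} \right)} + C$.

At $a = \frac{11}{6}$ the integrand is identically $0$, so $I(\frac{11}{6}) = 0$. The closed form gives $0$, hence $C = 0$.

Setting $a = \frac{5}{6}$:
$$I = \log{\left(\frac{11}{17} \right)}.$$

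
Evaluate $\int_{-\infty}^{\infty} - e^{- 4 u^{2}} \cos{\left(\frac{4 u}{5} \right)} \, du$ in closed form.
$- \frac{\sqrt{\pi}}{2 e^{\frac{1}{25}}}$

Let $b$ denote the cosine frequency and define $I(b) = \int_{-\infty}^{\infty} - e^{- 4 u^{2}} \cos{\left(b u \right)} \, du$.

Differentiating under the integral sign,
$$I'(b) = \int_{-\infty}^{\infty} u e^{- 4 u^{2}} \sin{\left(b u \right)} \, du.$$

Integrate $\int_{-\infty}^{\infty} u \sin(b u)\, e^{- 4 u^{2}}\, du$ by parts with $w = \sin(b u)$ and $dv = u\, e^{- 4 u^{2}}\, du$, giving $v = - \frac{e^{- 4 u^{2}}}{8}$. The boundary term vanishes and
$$\int_{-\infty}^{\infty} u \sin(b u)\, e^{- 4 u^{2}}\, du = \frac{b}{8} \int_{-\infty}^{\infty} \cos(b u)\, e^{- 4 u^{2}}\, du,$$
so $I'(b) = - \frac{b}{8}\, I(b)$.

This is a separable first-order ODE; solving with the initial condition $I(0) = \int_{-\infty}^{\infty} - e^{- 4 u^{2}}\,du = - \frac{\sqrt{\pi}}{2}$ gives
$$I(b) = - \frac{\sqrt{\pi} e^{- \frac{b^{2}}{16}}}{2}.$$

Setting $b = \frac{4}{5}$:
$$I = - \frac{\sqrt{\pi}}{2 e^{\frac{1}{25}}}.$$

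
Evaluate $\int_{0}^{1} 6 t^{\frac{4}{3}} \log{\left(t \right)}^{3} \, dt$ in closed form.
$- \frac{2916}{2401}$

Consider the simpler parametrised integral
$$J(a) = \int_{0}^{1} 6 t^{a} \, dt = \frac{6}{a + 1}.$$

Differentiating under the integral sign brings down a factor of $\ln t$:
$$\frac{dJ}{da} = \int_{0}^{1} 6 t^{a} \log{\left(t \right)} \, dt = - \frac{6}{\left(a + 1\right)^{2}}.$$

Repeating $3$ times in total — each differentiation brings down another $\ln t$ — gives
$$\frac{d^{3}J}{da^{3}} = \int_{0}^{1} 6 t^{a} \log{\left(t \right)}^{3} \, dt = - \frac{36}{\left(a + 1\right)^{4}},$$
and the integrand here is exactly the target integrand, so $I = - \frac{36}{\left(a + 1\right)^{4}}$.

Setting $a = \frac{4}{3}$:
$$I = - \frac{2916}{2401}.$$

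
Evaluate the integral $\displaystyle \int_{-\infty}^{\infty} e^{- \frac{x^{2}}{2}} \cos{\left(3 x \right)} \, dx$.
$\frac{\sqrt{2} \sqrt{\pi}}{e^{\frac{9}{2}}}$

Define $I(b) = \int_{-\infty}^{\infty} e^{- \frac{x^{2}}{2}} \cos{\left(b x \right)} \, dx$.

Differentiating under the integral sign,
$$I'(b) = \int_{-\infty}^{\infty} - x e^{- \frac{x^{2}}{2}} \sin{\left(b x \right)} \, dx.$$

Integrate $\int_{-\infty}^{\infty} x \sin(b x)\, e^{- \frac{x^{2}}{2}}\, dx$ by parts with $u = \sin(b x)$ and $dv = x\, e^{- \frac{x^{2}}{2}}\, dx$, giving $v = - e^{- \frac{x^{2}}{2}}$. The boundary term vanishes and
$$\int_{-\infty}^{\infty} x \sin(b x)\, e^{- \frac{x^{2}}{2}}\, dx = b \int_{-\infty}^{\infty} \cos(b x)\, e^{- \frac{x^{2}}{2}}\, dx,$$
so $I'(b) = - b\, I(b)$.

This is a separable first-order ODE; solving with the initial condition $I(0) = \int_{-\infty}^{\infty} e^{- \frac{x^{2}}{2}}\,dx = \sqrt{2} \sqrt{\pi}$ gives
$$I(b) = \sqrt{2} \sqrt{\pi} e^{- \frac{b^{2}}{2}}.$$

Setting $b = 3$:
$$I = \frac{\sqrt{2} \sqrt{\pi}}{e^{\frac{9}{2}}}.$$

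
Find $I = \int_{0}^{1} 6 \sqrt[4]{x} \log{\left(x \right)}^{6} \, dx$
$\frac{14155776}{15625}$

Begin with the known integral
$$J(a) = \int_{0}^{1} 6 x^{a} \, dx = \frac{6}{a + 1}.$$

Differentiating under the integral sign brings down a factor of $\ln x$:
$$\frac{dJ}{da} = \int_{0}^{1} 6 x^{a} \log{\left(x \right)} \, dx = - \frac{6}{\left(a + 1\right)^{2}}.$$

Repeating $6$ times in total — each differentiation brings down another $\ln x$ — gives
$$\frac{d^{6}J}{da^{6}} = \int_{0}^{1} 6 x^{a} \log{\left(x \right)}^{6} \, dx = \frac{4320}{\left(a + 1\right)^{7}},$$
and the integrand here is exactly the target integrand, so $I = \frac{4320}{\left(a + 1\right)^{7}}$.

Setting $a = \frac{1}{4}$:
$$I = \frac{14155776}{15625}.$$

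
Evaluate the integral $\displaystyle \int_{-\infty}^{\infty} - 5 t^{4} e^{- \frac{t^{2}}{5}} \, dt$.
$- \frac{375 \sqrt{5} \sqrt{\pi}}{4}$

Consider the simpler parametrised integral
$$J(a) = \int_{-\infty}^{\infty} - 5 e^{- a t^{2}} \, dt = - \frac{5 \sqrt{\pi}}{\sqrt{a}}.$$

Differentiating under the integral sign brings down a factor of $(-t^2)$:
$$\frac{dJ}{da} = \int_{-\infty}^{\infty} 5 t^{2} e^{- a t^{2}} \, dt = \frac{5 \sqrt{\pi}}{2 a^{\frac{3}{2}}}.$$

Repeating twice in total — each differentiation brings down another $(-t^2)$ — gives
$$\frac{d^{2}J}{da^{2}} = \int_{-\infty}^{\infty} - 5 t^{4} e^{- a t^{2}} \, dt = - \frac{15 \sqrt{\pi}}{4 a^{\frac{5}{2}}},$$
and the integrand here is exactly the target integrand, so $I = - \frac{15 \sqrt{\pi}}{4 a^{\frac{5}{2}}}$.

Setting $a = \frac{1}{5}$:
$$I = - \frac{375 \sqrt{5} \sqrt{\pi}}{4}.$$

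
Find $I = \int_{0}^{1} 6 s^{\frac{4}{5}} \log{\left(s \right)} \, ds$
$- \frac{50}{27}$

Start from the elementary integral
$$J(a) = \int_{0}^{1} 6 s^{a} \, ds = \frac{6}{a + 1}.$$

Differentiating under the integral sign brings down a factor of $\ln s$:
$$\frac{dJ}{da} = \int_{0}^{1} 6 s^{a} \log{\left(s \right)} \, ds = - \frac{6}{\left(a + 1\right)^{2}}.$$

The integral on the left is $I$, so $I = - \frac{6}{\left(a + 1\right)^{2}}$.

Setting $a = \frac{4}{5}$:
$$I = - \frac{50}{27}.$$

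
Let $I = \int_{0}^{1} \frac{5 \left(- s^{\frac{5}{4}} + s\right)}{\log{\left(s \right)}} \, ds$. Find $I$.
$\log{\left(\frac{32768}{59049} \right)}$

Consider the one-parameter family: let $I(a) = \int_{0}^{1} \frac{5 \left(- s^{\frac{5}{4}} + s^{a}\right)}{\log{\left(s \right)}} \, ds$.

Since $\dfrac{\partial}{\partial a}\,s^{a} = s^{a} \ln s$, the $\ln s$ in the denominator cancels and
$$\frac{dI}{da} = \int_{0}^{1} 5 s^{a} \, ds = 5 \left[\frac{s^{a+1}}{a+1}\right]_0^1 = \frac{5}{a + 1}.$$

Integrating with respect to $a$ gives $I(a) = \log{\left(\frac{1024 \left(a + 1\right)^{5}}{59049} \right)} + C$.

At $a = \frac{5}{4}$ the integrand is identically $0$, so $I(\frac{5}{4}) = 0$. The closed form gives $0$, hence $C = 0$.

Setting $a = 1$:
$$I = \log{\left(\frac{32768}{59049} \right)}.$$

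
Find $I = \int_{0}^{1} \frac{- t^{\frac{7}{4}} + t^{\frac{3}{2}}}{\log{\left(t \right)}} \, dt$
$\log{\left(\frac{10}{11} \right)}$

Replace the exponent $\frac{3}{2}$ by a parameter $a$: let $I(a) = \int_{0}^{1} \frac{- t^{\frac{7}{4}} + t^{a}}{\log{\left(t \right)}} \, dt$.

Since $\dfrac{\partial}{\partial a}\,t^{a} = t^{a} \ln t$, the $\ln t$ in the denominator cancels and
$$\frac{dI}{da} = \int_{0}^{1} t^{a} \, dt = \left[\frac{t^{a+1}}{a+1}\right]_0^1 = \frac{1}{a + 1}.$$

Integrating with respect to $a$ gives $I(a) = \log{\left(\frac{4 a}{11} + \frac{4}{11} \right)} + C$.

At $a = \frac{7}{4}$ the integrand is identically $0$, so $I(\frac{7}{4}) = 0$. The closed form gives $0$, hence $C = 0$.

Setting $a = \frac{3}{2}$:
$$I = \log{\left(\frac{10}{11} \right)}.$$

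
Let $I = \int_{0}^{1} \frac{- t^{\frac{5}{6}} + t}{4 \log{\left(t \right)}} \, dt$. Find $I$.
$- \frac{\log{\left(11 \right)}}{4} + \frac{\log{\left(2 \right)}}{4} + \frac{\log{\left(6 \right)}}{4}$

Replace the exponent $\frac{5}{6}$ by a parameter $a$: let $I(a) = \int_{0}^{1} \frac{t - t^{a}}{4 \log{\left(t \right)}} \, dt$.

Since $\dfrac{\partial}{\partial a}\,t^{a} = t^{a} \ln t$, the $\ln t$ in the denominator cancels and
$$\frac{dI}{da} = \int_{0}^{1} - \frac{1}{4} t^{a} \, dt = - \frac{1}{4} \left[\frac{t^{a+1}}{a+1}\right]_0^1 = - \frac{1}{4 a + 4}.$$

Integrating with respect to $a$ gives $I(a) = - \frac{\log{\left(a + 1 \right)}}{4} + \frac{\log{\left(2 \right)}}{4} + C$.

At $a = 1$ the integrand is identically $0$, so $I(1) = 0$. The closed form gives $0$, hence $C = 0$.

Setting $a = \frac{5}{6}$:
$$I = - \frac{\log{\left(11 \right)}}{4} + \frac{\log{\left(2 \right)}}{4} + \frac{\log{\left(6 \right)}}{4}.$$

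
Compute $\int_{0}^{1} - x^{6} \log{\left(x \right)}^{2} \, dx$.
$- \frac{2}{343}$

Start from the elementary integral
$$J(a) = \int_{0}^{1} - x^{a} \, dx = - \frac{1}{a + 1}.$$

Differentiating under the integral sign brings down a factor of $\ln x$:
$$\frac{dJ}{da} = \int_{0}^{1} - x^{a} \log{\left(x \right)} \, dx = \frac{1}{\left(a + 1\right)^{2}}.$$

Repeating twice in total — each differentiation brings down another $\ln x$ — gives
$$\frac{d^{2}J}{da^{2}} = \int_{0}^{1} - x^{a} \log{\left(x \right)}^{2} \, dx = - \frac{2}{\left(a + 1\right)^{3}},$$
and the integrand here is exactly the target integrand, so $I = - \frac{2}{\left(a + 1\right)^{3}}$.

Setting $a = 6$:
$$I = - \frac{2}{343}.$$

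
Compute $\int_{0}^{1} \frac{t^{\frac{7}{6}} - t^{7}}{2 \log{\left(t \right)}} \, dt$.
$\log{\left(\frac{\sqrt{39}}{12} \right)}$

Introduce a parameter $a$ in the exponent: let $I(a) = \int_{0}^{1} \frac{- t^{7} + t^{a}}{2 \log{\left(t \right)}} \, dt$.

Since $\dfrac{\partial}{\partial a}\,t^{a} = t^{a} \ln t$, the $\ln t$ in the denominator cancels and
$$\frac{dI}{da} = \int_{0}^{1} \frac{1}{2} t^{a} \, dt = \frac{1}{2} \left[\frac{t^{a+1}}{a+1}\right]_0^1 = \frac{1}{2 \left(a + 1\right)}.$$

Integrating with respect to $a$ gives $I(a) = \frac{\log{\left(a + 1 \right)}}{2} - \frac{3 \log{\left(2 \right)}}{2} + C$.

At $a = 7$ the integrand is identically $0$, so $I(7) = 0$. The closed form gives $0$, hence $C = 0$.

Setting $a = \frac{7}{6}$:
$$I = \log{\left(\frac{\sqrt{39}}{12} \right)}.$$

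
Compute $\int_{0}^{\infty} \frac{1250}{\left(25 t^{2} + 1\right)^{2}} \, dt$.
$\frac{125 \pi}{2}$

Start from the standard arctangent integral
$$J(a) = \int_{0}^{\infty} \frac{2}{a^{2} + t^{2}} \, dt = \frac{\pi}{a}.$$

Differentiating under the integral sign with respect to $a$,
$$\frac{dJ}{da} = \int_{0}^{\infty} - \frac{4 a}{\left(a^{2} + t^{2}\right)^{2}} \, dt = - \frac{\pi}{a^{2}},$$
so $\int_{0}^{\infty} \frac{2}{\left(a^{2} + t^{2}\right)^{2}} \, dt = \frac{\pi}{2 a^{3}}$.

Setting $a = \frac{1}{5}$:
$$I = \frac{125 \pi}{2}.$$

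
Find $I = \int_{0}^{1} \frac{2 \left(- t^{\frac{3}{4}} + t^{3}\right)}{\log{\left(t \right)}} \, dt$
$\log{\left(\frac{256}{49} \right)}$

Consider the one-parameter family: let $I(a) = \int_{0}^{1} \frac{2 \left(- t^{\frac{3}{4}} + t^{a}\right)}{\log{\left(t \right)}} \, dt$.

Since $\dfrac{\partial}{\partial a}\,t^{a} = t^{a} \ln t$, the $\ln t$ in the denominator cancels and
$$\frac{dI}{da} = \int_{0}^{1} 2 t^{a} \, dt = 2 \left[\frac{t^{a+1}}{a+1}\right]_0^1 = \frac{2}{a + 1}.$$

Integrating with respect to $a$ gives $I(a) = \log{\left(\frac{16 \left(a + 1\right)^{2}}{49} \right)} + C$.

At $a = \frac{3}{4}$ the integrand is identically $0$, so $I(\frac{3}{4}) = 0$. The closed form gives $0$, hence $C = 0$.

Setting $a = 3$:
$$I = \log{\left(\frac{256}{49} \right)}.$$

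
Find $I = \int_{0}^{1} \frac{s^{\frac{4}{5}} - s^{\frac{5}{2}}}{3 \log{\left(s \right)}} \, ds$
$- \frac{\log{\left(35 \right)}}{3} + \frac{\log{\left(18 \right)}}{3}$

Replace the exponent $\frac{4}{5}$ by a parameter $a$: let $I(a) = \int_{0}^{1} \frac{- s^{\frac{5}{2}} + s^{a}}{3 \log{\left(s \right)}} \, ds$.

Since $\dfrac{\partial}{\partial a}\,s^{a} = s^{a} \ln s$, the $\ln s$ in the denominator cancels and
$$\frac{dI}{da} = \int_{0}^{1} \frac{1}{3} s^{a} \, ds = \frac{1}{3} \left[\frac{s^{a+1}}{a+1}\right]_0^1 = \frac{1}{3 \left(a + 1\right)}.$$

Integrating with respect to $a$ gives $I(a) = \frac{\log{\left(a + 1 \right)}}{3} - \frac{\log{\left(7 \right)}}{3} + \frac{\log{\left(2 \right)}}{3} + C$.

At $a = \frac{5}{2}$ the integrand is identically $0$, so $I(\frac{5}{2}) = 0$. The closed form gives $0$, hence $C = 0$.

Setting $a = \frac{4}{5}$:
$$I = - \frac{\log{\left(35 \right)}}{3} + \frac{\log{\left(18 \right)}}{3}.$$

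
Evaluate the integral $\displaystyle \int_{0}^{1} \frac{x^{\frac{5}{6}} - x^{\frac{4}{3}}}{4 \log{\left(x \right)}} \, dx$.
$- \frac{\log{\left(14 \right)}}{4} + \frac{\log{\left(11 \right)}}{4}$

Consider the one-parameter family: let $I(a) = \int_{0}^{1} \frac{- x^{\frac{4}{3}} + x^{a}}{4 \log{\left(x \right)}} \, dx$.

Since $\dfrac{\partial}{\partial a}\,x^{a} = x^{a} \ln x$, the $\ln x$ in the denominator cancels and
$$\frac{dI}{da} = \int_{0}^{1} \frac{1}{4} x^{a} \, dx = \frac{1}{4} \left[\frac{x^{a+1}}{a+1}\right]_0^1 = \frac{1}{4 \left(a + 1\right)}.$$

Integrating with respect to $a$ gives $I(a) = \frac{\log{\left(a + 1 \right)}}{4} - \frac{\log{\left(7 \right)}}{4} + \frac{\log{\left(3 \right)}}{4} + C$.

At $a = \frac{4}{3}$ the integrand is identically $0$, so $I(\frac{4}{3}) = 0$. The closed form gives $0$, hence $C = 0$.

Setting $a = \frac{5}{6}$:
$$I = - \frac{\log{\left(14 \right)}}{4} + \frac{\log{\left(11 \right)}}{4}.$$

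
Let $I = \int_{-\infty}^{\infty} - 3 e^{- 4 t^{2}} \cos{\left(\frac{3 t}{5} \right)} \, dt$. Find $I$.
$- \frac{3 \sqrt{\pi}}{2 e^{\frac{9}{400}}}$

Treat the cosine frequency as a parameter and define $I(b) = \int_{-\infty}^{\infty} - 3 e^{- 4 t^{2}} \cos{\left(b t \right)} \, dt$.

Differentiating under the integral sign,
$$I'(b) = \int_{-\infty}^{\infty} 3 t e^{- 4 t^{2}} \sin{\left(b t \right)} \, dt.$$

Integrate $\int_{-\infty}^{\infty} t \sin(b t)\, e^{- 4 t^{2}}\, dt$ by parts with $u = \sin(b t)$ and $dv = t\, e^{- 4 t^{2}}\, dt$, giving $v = - \frac{e^{- 4 t^{2}}}{8}$. The boundary term vanishes and
$$\int_{-\infty}^{\infty} t \sin(b t)\, e^{- 4 t^{2}}\, dt = \frac{b}{8} \int_{-\infty}^{\infty} \cos(b t)\, e^{- 4 t^{2}}\, dt,$$
so $I'(b) = - \frac{b}{8}\, I(b)$.

This is a separable first-order ODE; solving with the initial condition $I(0) = \int_{-\infty}^{\infty} - 3 e^{- 4 t^{2}}\,dt = - \frac{3 \sqrt{\pi}}{2}$ gives
$$I(b) = - \frac{3 \sqrt{\pi} e^{- \frac{b^{2}}{16}}}{2}.$$

Setting $b = \frac{3}{5}$:
$$I = - \frac{3 \sqrt{\pi}}{2 e^{\frac{9}{400}}}.$$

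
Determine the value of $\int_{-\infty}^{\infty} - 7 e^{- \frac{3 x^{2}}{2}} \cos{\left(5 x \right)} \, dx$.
$- \frac{7 \sqrt{6} \sqrt{\pi}}{3 e^{\frac{25}{6}}}$

Treat the cosine frequency as a parameter and define $I(b) = \int_{-\infty}^{\infty} - 7 e^{- \frac{3 x^{2}}{2}} \cos{\left(b x \right)} \, dx$.

Differentiating under the integral sign,
$$I'(b) = \int_{-\infty}^{\infty} 7 x e^{- \frac{3 x^{2}}{2}} \sin{\left(b x \right)} \, dx.$$

Integrate $\int_{-\infty}^{\infty} x \sin(b x)\, e^{- \frac{3 x^{2}}{2}}\, dx$ by parts with $u = \sin(b x)$ and $dv = x\, e^{- \frac{3 x^{2}}{2}}\, dx$, giving $v = - \frac{e^{- \frac{3 x^{2}}{2}}}{3}$. The boundary term vanishes and
$$\int_{-\infty}^{\infty} x \sin(b x)\, e^{- \frac{3 x^{2}}{2}}\, dx = \frac{b}{3} \int_{-\infty}^{\infty} \cos(b x)\, e^{- \frac{3 x^{2}}{2}}\, dx,$$
so $I'(b) = - \frac{b}{3}\, I(b)$.

This is a separable first-order ODE; solving with the initial condition $I(0) = \int_{-\infty}^{\infty} - 7 e^{- \frac{3 x^{2}}{2}}\,dx = - \frac{7 \sqrt{6} \sqrt{\pi}}{3}$ gives
$$I(b) = - \frac{7 \sqrt{6} \sqrt{\pi} e^{- \frac{b^{2}}{6}}}{3}.$$

Setting $b = 5$:
$$I = - \frac{7 \sqrt{6} \sqrt{\pi}}{3 e^{\frac{25}{6}}}.$$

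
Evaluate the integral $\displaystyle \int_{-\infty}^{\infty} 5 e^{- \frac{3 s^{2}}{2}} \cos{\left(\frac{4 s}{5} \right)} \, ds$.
$\frac{5 \sqrt{6} \sqrt{\pi}}{3 e^{\frac{8}{75}}}$

Treat the cosine frequency as a parameter and define $I(b) = \int_{-\infty}^{\infty} 5 e^{- \frac{3 s^{2}}{2}} \cos{\left(b s \right)} \, ds$.

Differentiating under the integral sign,
$$I'(b) = \int_{-\infty}^{\infty} - 5 s e^{- \frac{3 s^{2}}{2}} \sin{\left(b s \right)} \, ds.$$

Integrate $\int_{-\infty}^{\infty} s \sin(b s)\, e^{- \frac{3 s^{2}}{2}}\, ds$ by parts with $u = \sin(b s)$ and $dv = s\, e^{- \frac{3 s^{2}}{2}}\, ds$, giving $v = - \frac{e^{- \frac{3 s^{2}}{2}}}{3}$. The boundary term vanishes and
$$\int_{-\infty}^{\infty} s \sin(b s)\, e^{- \frac{3 s^{2}}{2}}\, ds = \frac{b}{3} \int_{-\infty}^{\infty} \cos(b s)\, e^{- \frac{3 s^{2}}{2}}\, ds,$$
so $I'(b) = - \frac{b}{3}\, I(b)$.

This is a separable first-order ODE; solving with the initial condition $I(0) = \int_{-\infty}^{\infty} 5 e^{- \frac{3 s^{2}}{2}}\,ds = \frac{5 \sqrt{6} \sqrt{\pi}}{3}$ gives
$$I(b) = \frac{5 \sqrt{6} \sqrt{\pi} e^{- \frac{b^{2}}{6}}}{3}.$$

Setting $b = \frac{4}{5}$:
$$I = \frac{5 \sqrt{6} \sqrt{\pi}}{3 e^{\frac{8}{75}}}.$$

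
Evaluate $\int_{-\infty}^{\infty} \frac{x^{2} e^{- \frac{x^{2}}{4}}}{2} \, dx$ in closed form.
$2 \sqrt{\pi}$

Consider the simpler parametrised integral
$$J(a) = \int_{-\infty}^{\infty} \frac{e^{- a x^{2}}}{2} \, dx = \frac{\sqrt{\pi}}{2 \sqrt{a}}.$$

Differentiating under the integral sign brings down a factor of $(-x^2)$:
$$\frac{dJ}{da} = \int_{-\infty}^{\infty} - \frac{x^{2} e^{- a x^{2}}}{2} \, dx = - \frac{\sqrt{\pi}}{4 a^{\frac{3}{2}}}.$$

The integral on the left is $-I$, so $I = \frac{\sqrt{\pi}}{4 a^{\frac{3}{2}}}$.

Setting $a = \frac{1}{4}$:
$$I = 2 \sqrt{\pi}.$$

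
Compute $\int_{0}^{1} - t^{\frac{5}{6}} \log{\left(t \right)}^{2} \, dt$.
$- \frac{432}{1331}$

Consider the simpler parametrised integral
$$J(a) = \int_{0}^{1} - t^{a} \, dt = - \frac{1}{a + 1}.$$

Differentiating under the integral sign brings down a factor of $\ln t$:
$$\frac{dJ}{da} = \int_{0}^{1} - t^{a} \log{\left(t \right)} \, dt = \frac{1}{\left(a + 1\right)^{2}}.$$

Repeating twice in total — each differentiation brings down another $\ln t$ — gives
$$\frac{d^{2}J}{da^{2}} = \int_{0}^{1} - t^{a} \log{\left(t \right)}^{2} \, dt = - \frac{2}{\left(a + 1\right)^{3}},$$
and the integrand here is exactly the target integrand, so $I = - \frac{2}{\left(a + 1\right)^{3}}$.

Setting $a = \frac{5}{6}$:
$$I = - \frac{432}{1331}.$$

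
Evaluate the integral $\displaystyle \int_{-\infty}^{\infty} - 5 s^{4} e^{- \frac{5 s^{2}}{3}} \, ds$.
$- \frac{27 \sqrt{15} \sqrt{\pi}}{100}$

Start from the elementary integral
$$J(a) = \int_{-\infty}^{\infty} - 5 e^{- a s^{2}} \, ds = - \frac{5 \sqrt{\pi}}{\sqrt{a}}.$$

Differentiating under the integral sign brings down a factor of $(-s^2)$:
$$\frac{dJ}{da} = \int_{-\infty}^{\infty} 5 s^{2} e^{- a s^{2}} \, ds = \frac{5 \sqrt{\pi}}{2 a^{\frac{3}{2}}}.$$

Repeating twice in total — each differentiation brings down another $(-s^2)$ — gives
$$\frac{d^{2}J}{da^{2}} = \int_{-\infty}^{\infty} - 5 s^{4} e^{- a s^{2}} \, ds = - \frac{15 \sqrt{\pi}}{4 a^{\frac{5}{2}}},$$
and the integrand here is exactly the target integrand, so $I = - \frac{15 \sqrt{\pi}}{4 a^{\frac{5}{2}}}$.

Setting $a = \frac{5}{3}$:
$$I = - \frac{27 \sqrt{15} \sqrt{\pi}}{100}.$$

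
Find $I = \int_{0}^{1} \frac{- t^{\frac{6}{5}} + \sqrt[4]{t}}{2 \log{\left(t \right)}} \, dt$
$\log{\left(\frac{5 \sqrt{11}}{22} \right)}$

Consider the one-parameter family: let $I(a) = \int_{0}^{1} \frac{- t^{\frac{6}{5}} + t^{a}}{2 \log{\left(t \right)}} \, dt$.

Since $\dfrac{\partial}{\partial a}\,t^{a} = t^{a} \ln t$, the $\ln t$ in the denominator cancels and
$$\frac{dI}{da} = \int_{0}^{1} \frac{1}{2} t^{a} \, dt = \frac{1}{2} \left[\frac{t^{a+1}}{a+1}\right]_0^1 = \frac{1}{2 \left(a + 1\right)}.$$

Integrating with respect to $a$ gives $I(a) = \log{\left(\frac{\sqrt{55} \sqrt{a + 1}}{11} \right)} + C$.

At $a = \frac{6}{5}$ the integrand is identically $0$, so $I(\frac{6}{5}) = 0$. The closed form gives $0$, hence $C = 0$.

Setting $a = \frac{1}{4}$:
$$I = \log{\left(\frac{5 \sqrt{11}}{22} \right)}.$$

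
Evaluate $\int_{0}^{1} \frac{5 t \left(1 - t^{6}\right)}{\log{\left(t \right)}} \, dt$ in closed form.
$- \log{\left(1024 \right)}$

Replace the exponent $1$ by a parameter $a$: let $I(a) = \int_{0}^{1} \frac{5 \left(- t^{7} + t^{a}\right)}{\log{\left(t \right)}} \, dt$.

Since $\dfrac{\partial}{\partial a}\,t^{a} = t^{a} \ln t$, the $\ln t$ in the denominator cancels and
$$\frac{dI}{da} = \int_{0}^{1} 5 t^{a} \, dt = 5 \left[\frac{t^{a+1}}{a+1}\right]_0^1 = \frac{5}{a + 1}.$$

Integrating with respect to $a$ gives $I(a) = \log{\left(\frac{\left(a + 1\right)^{5}}{32768} \right)} + C$.

At $a = 7$ the integrand is identically $0$, so $I(7) = 0$. The closed form gives $0$, hence $C = 0$.

Setting $a = 1$:
$$I = - \log{\left(1024 \right)}.$$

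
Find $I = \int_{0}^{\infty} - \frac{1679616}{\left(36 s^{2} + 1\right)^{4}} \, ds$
$- 43740 \pi$

Begin with the known result
$$J(a) = \int_{0}^{\infty} - \frac{1}{a^{2} + s^{2}} \, ds = - \frac{\pi}{2 a}.$$

Differentiating under the integral sign with respect to $a$,
$$\frac{dJ}{da} = \int_{0}^{\infty} \frac{2 a}{\left(a^{2} + s^{2}\right)^{2}} \, ds = \frac{\pi}{2 a^{2}},$$
so $\int_{0}^{\infty} - \frac{1}{\left(a^{2} + s^{2}\right)^{2}} \, ds = - \frac{\pi}{4 a^{3}}$.

Repeating — each differentiation of $1/(s^2+a^2)^j$ produces $-2ja/(s^2+a^2)^{j+1}$ — and dividing through by $-2ja$ at each step yields, after $3$ differentiations in total,
$$\int_{0}^{\infty} - \frac{1}{\left(a^{2} + s^{2}\right)^{4}} \, ds = - \frac{5 \pi}{32 a^{7}}.$$

Setting $a = \frac{1}{6}$:
$$I = - 43740 \pi.$$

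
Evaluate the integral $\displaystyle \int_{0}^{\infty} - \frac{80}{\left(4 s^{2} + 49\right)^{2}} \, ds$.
$- \frac{10 \pi}{343}$

Recall the elementary integral
$$J(a) = \int_{0}^{\infty} - \frac{5}{a^{2} + s^{2}} \, ds = - \frac{5 \pi}{2 a}.$$

Differentiating under the integral sign with respect to $a$,
$$\frac{dJ}{da} = \int_{0}^{\infty} \frac{10 a}{\left(a^{2} + s^{2}\right)^{2}} \, ds = \frac{5 \pi}{2 a^{2}},$$
so $\int_{0}^{\infty} - \frac{5}{\left(a^{2} + s^{2}\right)^{2}} \, ds = - \frac{5 \pi}{4 a^{3}}$.

Setting $a = \frac{7}{2}$:
$$I = - \frac{10 \pi}{343}.$$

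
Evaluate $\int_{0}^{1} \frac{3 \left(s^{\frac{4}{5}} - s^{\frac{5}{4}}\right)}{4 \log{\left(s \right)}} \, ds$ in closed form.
$- \frac{3 \log{\left(5 \right)}}{4} + \frac{3 \log{\left(2 \right)}}{2}$

Introduce a parameter $a$ in the exponent: let $I(a) = \int_{0}^{1} \frac{3 \left(s^{\frac{4}{5}} - s^{a}\right)}{4 \log{\left(s \right)}} \, ds$.

Since $\dfrac{\partial}{\partial a}\,s^{a} = s^{a} \ln s$, the $\ln s$ in the denominator cancels and
$$\frac{dI}{da} = \int_{0}^{1} - \frac{3}{4} s^{a} \, ds = - \frac{3}{4} \left[\frac{s^{a+1}}{a+1}\right]_0^1 = - \frac{3}{4 a + 4}.$$

Integrating with respect to $a$ gives $I(a) = - \frac{3 \log{\left(a + 1 \right)}}{4} - \frac{3 \log{\left(5 \right)}}{4} + \frac{3 \log{\left(3 \right)}}{2} + C$.

At $a = \frac{4}{5}$ the integrand is identically $0$, so $I(\frac{4}{5}) = 0$. The closed form gives $0$, hence $C = 0$.

Setting $a = \frac{5}{4}$:
$$I = - \frac{3 \log{\left(5 \right)}}{4} + \frac{3 \log{\left(2 \right)}}{2}.$$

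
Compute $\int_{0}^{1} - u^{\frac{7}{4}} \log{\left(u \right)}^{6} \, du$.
$- \frac{11796480}{19487171}$

Begin with the known integral
$$J(a) = \int_{0}^{1} - u^{a} \, du = - \frac{1}{a + 1}.$$

Differentiating under the integral sign brings down a factor of $\ln u$:
$$\frac{dJ}{da} = \int_{0}^{1} - u^{a} \log{\left(u \right)} \, du = \frac{1}{\left(a + 1\right)^{2}}.$$

Repeating $6$ times in total — each differentiation brings down another $\ln u$ — gives
$$\frac{d^{6}J}{da^{6}} = \int_{0}^{1} - u^{a} \log{\left(u \right)}^{6} \, du = - \frac{720}{\left(a + 1\right)^{7}},$$
and the integrand here is exactly the target integrand, so $I = - \frac{720}{\left(a + 1\right)^{7}}$.

Setting $a = \frac{7}{4}$:
$$I = - \frac{11796480}{19487171}.$$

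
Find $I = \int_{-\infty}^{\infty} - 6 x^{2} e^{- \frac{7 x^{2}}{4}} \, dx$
$- \frac{24 \sqrt{7} \sqrt{\pi}}{49}$

Consider the simpler parametrised integral
$$J(a) = \int_{-\infty}^{\infty} - 6 e^{- a x^{2}} \, dx = - \frac{6 \sqrt{\pi}}{\sqrt{a}}.$$

Differentiating under the integral sign brings down a factor of $(-x^2)$:
$$\frac{dJ}{da} = \int_{-\infty}^{\infty} 6 x^{2} e^{- a x^{2}} \, dx = \frac{3 \sqrt{\pi}}{a^{\frac{3}{2}}}.$$

The integral on the left is $-I$, so $I = - \frac{3 \sqrt{\pi}}{a^{\frac{3}{2}}}$.

Setting $a = \frac{7}{4}$:
$$I = - \frac{24 \sqrt{7} \sqrt{\pi}}{49}.$$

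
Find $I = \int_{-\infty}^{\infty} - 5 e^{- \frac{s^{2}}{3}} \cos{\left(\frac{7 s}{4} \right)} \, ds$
$- \frac{5 \sqrt{3} \sqrt{\pi}}{e^{\frac{147}{64}}}$

Let $b$ denote the cosine frequency and define $I(b) = \int_{-\infty}^{\infty} - 5 e^{- \frac{s^{2}}{3}} \cos{\left(b s \right)} \, ds$.

Differentiating under the integral sign,
$$I'(b) = \int_{-\infty}^{\infty} 5 s e^{- \frac{s^{2}}{3}} \sin{\left(b s \right)} \, ds.$$

Integrate $\int_{-\infty}^{\infty} s \sin(b s)\, e^{- \frac{s^{2}}{3}}\, ds$ by parts with $u = \sin(b s)$ and $dv = s\, e^{- \frac{s^{2}}{3}}\, ds$, giving $v = - \frac{3 e^{- \frac{s^{2}}{3}}}{2}$. The boundary term vanishes and
$$\int_{-\infty}^{\infty} s \sin(b s)\, e^{- \frac{s^{2}}{3}}\, ds = \frac{3 b}{2} \int_{-\infty}^{\infty} \cos(b s)\, e^{- \frac{s^{2}}{3}}\, ds,$$
so $I'(b) = - \frac{3 b}{2}\, I(b)$.

This is a separable first-order ODE; solving with the initial condition $I(0) = \int_{-\infty}^{\infty} - 5 e^{- \frac{s^{2}}{3}}\,ds = - 5 \sqrt{3} \sqrt{\pi}$ gives
$$I(b) = - 5 \sqrt{3} \sqrt{\pi} e^{- \frac{3 b^{2}}{4}}.$$

Setting $b = \frac{7}{4}$:
$$I = - \frac{5 \sqrt{3} \sqrt{\pi}}{e^{\frac{147}{64}}}.$$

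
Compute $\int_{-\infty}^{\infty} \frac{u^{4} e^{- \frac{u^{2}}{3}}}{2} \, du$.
$\frac{27 \sqrt{3} \sqrt{\pi}}{8}$

Begin with the known integral
$$J(a) = \int_{-\infty}^{\infty} \frac{e^{- a u^{2}}}{2} \, du = \frac{\sqrt{\pi}}{2 \sqrt{a}}.$$

Differentiating under the integral sign brings down a factor of $(-u^2)$:
$$\frac{dJ}{da} = \int_{-\infty}^{\infty} - \frac{u^{2} e^{- a u^{2}}}{2} \, du = - \frac{\sqrt{\pi}}{4 a^{\frac{3}{2}}}.$$

Repeating twice in total — each differentiation brings down another $(-u^2)$ — gives
$$\frac{d^{2}J}{da^{2}} = \int_{-\infty}^{\infty} \frac{u^{4} e^{- a u^{2}}}{2} \, du = \frac{3 \sqrt{\pi}}{8 a^{\frac{5}{2}}},$$
and the integrand here is exactly the target integrand, so $I = \frac{3 \sqrt{\pi}}{8 a^{\frac{5}{2}}}$.

Setting $a = \frac{1}{3}$:
$$I = \frac{27 \sqrt{3} \sqrt{\pi}}{8}.$$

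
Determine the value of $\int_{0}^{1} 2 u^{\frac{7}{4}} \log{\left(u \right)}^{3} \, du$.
$- \frac{3072}{14641}$

Consider the simpler parametrised integral
$$J(a) = \int_{0}^{1} 2 u^{a} \, du = \frac{2}{a + 1}.$$

Differentiating under the integral sign brings down a factor of $\ln u$:
$$\frac{dJ}{da} = \int_{0}^{1} 2 u^{a} \log{\left(u \right)} \, du = - \frac{2}{\left(a + 1\right)^{2}}.$$

Repeating $3$ times in total — each differentiation brings down another $\ln u$ — gives
$$\frac{d^{3}J}{da^{3}} = \int_{0}^{1} 2 u^{a} \log{\left(u \right)}^{3} \, du = - \frac{12}{\left(a + 1\right)^{4}},$$
and the integrand here is exactly the target integrand, so $I = - \frac{12}{\left(a + 1\right)^{4}}$.

Setting $a = \frac{7}{4}$:
$$I = - \frac{3072}{14641}.$$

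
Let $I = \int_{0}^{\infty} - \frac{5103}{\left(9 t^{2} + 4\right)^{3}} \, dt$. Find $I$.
$- \frac{5103 \pi}{512}$

Start from the standard arctangent integral
$$J(a) = \int_{0}^{\infty} - \frac{7}{a^{2} + t^{2}} \, dt = - \frac{7 \pi}{2 a}.$$

Differentiating under the integral sign with respect to $a$,
$$\frac{dJ}{da} = \int_{0}^{\infty} \frac{14 a}{\left(a^{2} + t^{2}\right)^{2}} \, dt = \frac{7 \pi}{2 a^{2}},$$
so $\int_{0}^{\infty} - \frac{7}{\left(a^{2} + t^{2}\right)^{2}} \, dt = - \frac{7 \pi}{4 a^{3}}$.

Repeating — each differentiation of $1/(t^2+a^2)^j$ produces $-2ja/(t^2+a^2)^{j+1}$ — and dividing through by $-2ja$ at each step yields, after $2$ differentiations in total,
$$\int_{0}^{\infty} - \frac{7}{\left(a^{2} + t^{2}\right)^{3}} \, dt = - \frac{21 \pi}{16 a^{5}}.$$

Setting $a = \frac{2}{3}$:
$$I = - \frac{5103 \pi}{512}.$$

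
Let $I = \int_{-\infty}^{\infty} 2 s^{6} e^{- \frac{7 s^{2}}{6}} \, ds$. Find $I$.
$\frac{810 \sqrt{42} \sqrt{\pi}}{2401}$

Begin with the known integral
$$J(a) = \int_{-\infty}^{\infty} 2 e^{- a s^{2}} \, ds = \frac{2 \sqrt{\pi}}{\sqrt{a}}.$$

Differentiating under the integral sign brings down a factor of $(-s^2)$:
$$\frac{dJ}{da} = \int_{-\infty}^{\infty} - 2 s^{2} e^{- a s^{2}} \, ds = - \frac{\sqrt{\pi}}{a^{\frac{3}{2}}}.$$

Repeating $3$ times in total — each differentiation brings down another $(-s^2)$ — gives
$$\frac{d^{3}J}{da^{3}} = \int_{-\infty}^{\infty} - 2 s^{6} e^{- a s^{2}} \, ds = - \frac{15 \sqrt{\pi}}{4 a^{\frac{7}{2}}},$$
and the integrand here is $(-1)^{3}$ times the target integrand, so $I = (-1)^{3}\,\frac{d^{3}J}{da^{3}} = \frac{15 \sqrt{\pi}}{4 a^{\frac{7}{2}}}$.

Setting $a = \frac{7}{6}$:
$$I = \frac{810 \sqrt{42} \sqrt{\pi}}{2401}.$$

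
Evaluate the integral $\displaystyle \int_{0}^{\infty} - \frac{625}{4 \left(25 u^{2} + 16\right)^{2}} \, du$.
$- \frac{125 \pi}{1024}$

Begin with the known result
$$J(a) = \int_{0}^{\infty} - \frac{1}{4 \left(a^{2} + u^{2}\right)} \, du = - \frac{\pi}{8 a}.$$

Differentiating under the integral sign with respect to $a$,
$$\frac{dJ}{da} = \int_{0}^{\infty} \frac{a}{2 \left(a^{2} + u^{2}\right)^{2}} \, du = \frac{\pi}{8 a^{2}},$$
so $\int_{0}^{\infty} - \frac{1}{4 \left(a^{2} + u^{2}\right)^{2}} \, du = - \frac{\pi}{16 a^{3}}$.

Setting $a = \frac{4}{5}$:
$$I = - \frac{125 \pi}{1024}.$$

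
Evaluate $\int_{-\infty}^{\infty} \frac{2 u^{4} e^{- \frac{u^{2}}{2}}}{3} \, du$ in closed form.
$2 \sqrt{2} \sqrt{\pi}$

Consider the simpler parametrised integral
$$J(a) = \int_{-\infty}^{\infty} \frac{2 e^{- a u^{2}}}{3} \, du = \frac{2 \sqrt{\pi}}{3 \sqrt{a}}.$$

Differentiating under the integral sign brings down a factor of $(-u^2)$:
$$\frac{dJ}{da} = \int_{-\infty}^{\infty} - \frac{2 u^{2} e^{- a u^{2}}}{3} \, du = - \frac{\sqrt{\pi}}{3 a^{\frac{3}{2}}}.$$

Repeating twice in total — each differentiation brings down another $(-u^2)$ — gives
$$\frac{d^{2}J}{da^{2}} = \int_{-\infty}^{\infty} \frac{2 u^{4} e^{- a u^{2}}}{3} \, du = \frac{\sqrt{\pi}}{2 a^{\frac{5}{2}}},$$
and the integrand here is exactly the target integrand, so $I = \frac{\sqrt{\pi}}{2 a^{\frac{5}{2}}}$.

Setting $a = \frac{1}{2}$:
$$I = 2 \sqrt{2} \sqrt{\pi}.$$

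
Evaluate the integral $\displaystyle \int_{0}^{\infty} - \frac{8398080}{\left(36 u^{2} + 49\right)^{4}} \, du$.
$- \frac{218700 \pi}{823543}$

Start from the standard arctangent integral
$$J(a) = \int_{0}^{\infty} - \frac{5}{a^{2} + u^{2}} \, du = - \frac{5 \pi}{2 a}.$$

Differentiating under the integral sign with respect to $a$,
$$\frac{dJ}{da} = \int_{0}^{\infty} \frac{10 a}{\left(a^{2} + u^{2}\right)^{2}} \, du = \frac{5 \pi}{2 a^{2}},$$
so $\int_{0}^{\infty} - \frac{5}{\left(a^{2} + u^{2}\right)^{2}} \, du = - \frac{5 \pi}{4 a^{3}}$.

Repeating — each differentiation of $1/(u^2+a^2)^j$ produces $-2ja/(u^2+a^2)^{j+1}$ — and dividing through by $-2ja$ at each step yields, after $3$ differentiations in total,
$$\int_{0}^{\infty} - \frac{5}{\left(a^{2} + u^{2}\right)^{4}} \, du = - \frac{25 \pi}{32 a^{7}}.$$

Setting $a = \frac{7}{6}$:
$$I = - \frac{218700 \pi}{823543}.$$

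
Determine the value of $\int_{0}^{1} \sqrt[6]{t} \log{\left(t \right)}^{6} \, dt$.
$\frac{201553920}{823543}$

Start from the elementary integral
$$J(a) = \int_{0}^{1} t^{a} \, dt = \frac{1}{a + 1}.$$

Differentiating under the integral sign brings down a factor of $\ln t$:
$$\frac{dJ}{da} = \int_{0}^{1} t^{a} \log{\left(t \right)} \, dt = - \frac{1}{\left(a + 1\right)^{2}}.$$

Repeating $6$ times in total — each differentiation brings down another $\ln t$ — gives
$$\frac{d^{6}J}{da^{6}} = \int_{0}^{1} t^{a} \log{\left(t \right)}^{6} \, dt = \frac{720}{\left(a + 1\right)^{7}},$$
and the integrand here is exactly the target integrand, so $I = \frac{720}{\left(a + 1\right)^{7}}$.

Setting $a = \frac{1}{6}$:
$$I = \frac{201553920}{823543}.$$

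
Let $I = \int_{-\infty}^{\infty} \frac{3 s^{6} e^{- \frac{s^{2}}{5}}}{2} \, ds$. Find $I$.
$\frac{5625 \sqrt{5} \sqrt{\pi}}{16}$

Start from the elementary integral
$$J(a) = \int_{-\infty}^{\infty} \frac{3 e^{- a s^{2}}}{2} \, ds = \frac{3 \sqrt{\pi}}{2 \sqrt{a}}.$$

Differentiating under the integral sign brings down a factor of $(-s^2)$:
$$\frac{dJ}{da} = \int_{-\infty}^{\infty} - \frac{3 s^{2} e^{- a s^{2}}}{2} \, ds = - \frac{3 \sqrt{\pi}}{4 a^{\frac{3}{2}}}.$$

Repeating $3$ times in total — each differentiation brings down another $(-s^2)$ — gives
$$\frac{d^{3}J}{da^{3}} = \int_{-\infty}^{\infty} - \frac{3 s^{6} e^{- a s^{2}}}{2} \, ds = - \frac{45 \sqrt{\pi}}{16 a^{\frac{7}{2}}},$$
and the integrand here is $(-1)^{3}$ times the target integrand, so $I = (-1)^{3}\,\frac{d^{3}J}{da^{3}} = \frac{45 \sqrt{\pi}}{16 a^{\frac{7}{2}}}$.

Setting $a = \frac{1}{5}$:
$$I = \frac{5625 \sqrt{5} \sqrt{\pi}}{16}.$$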